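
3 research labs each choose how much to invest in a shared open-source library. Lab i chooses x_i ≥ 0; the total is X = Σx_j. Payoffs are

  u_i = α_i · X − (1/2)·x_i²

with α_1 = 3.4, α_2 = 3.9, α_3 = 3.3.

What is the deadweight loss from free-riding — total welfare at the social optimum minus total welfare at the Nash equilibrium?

Lab i's FOC: ∂u_i/∂x_i = α_i − x_i = 0, so x_i* = α_i.
NE contributions = (3.4, 3.9, 3.3); X = 10.6.
W^NE = (Σα)·X − ½Σα_i² = 10.6² − ½·37.66 = 93.53.
Planner sets x_i = Σα_j = 10.6 for every i, so X^SO = 3·10.6 = 31.8.
W^SO = (Σα)·X^SO − ½·3·(Σα)² = (3/2)·10.6² = 168.54.
Deadweight loss = W^SO − W^NE = 75.01.

75.01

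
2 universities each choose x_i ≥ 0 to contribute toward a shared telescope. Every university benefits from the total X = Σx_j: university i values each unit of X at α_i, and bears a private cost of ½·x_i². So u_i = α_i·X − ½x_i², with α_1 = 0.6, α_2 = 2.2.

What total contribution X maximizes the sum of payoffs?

5.6

Planner FOC: ∂(Σu_j)/∂x_i = (Σα_j) − x_i = 0, so x_i^SO = Σα_j = 2.8 for every i; X^SO = 5.6.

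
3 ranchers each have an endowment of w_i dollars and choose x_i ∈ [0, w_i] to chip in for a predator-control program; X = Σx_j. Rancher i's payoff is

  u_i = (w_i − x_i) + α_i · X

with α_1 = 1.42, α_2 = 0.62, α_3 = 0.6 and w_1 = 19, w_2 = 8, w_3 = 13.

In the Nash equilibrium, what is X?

∂u_i/∂x_i = α_i − 1, so rancher i contributes w_i if α_i > 1, else 0.
α_i > 1 for i ∈ {1}; NE contributions (19, 0, 0), X = 19.

19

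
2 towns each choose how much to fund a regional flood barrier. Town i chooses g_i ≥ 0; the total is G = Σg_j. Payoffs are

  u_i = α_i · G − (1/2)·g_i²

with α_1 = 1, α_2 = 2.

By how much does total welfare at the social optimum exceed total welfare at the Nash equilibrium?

Town i's FOC: ∂u_i/∂g_i = α_i − g_i = 0, so g_i* = α_i.
NE contributions = (1, 2); G = 3.
W^NE = (Σα)·G − ½Σα_i² = 3² − ½·5 = 6.5.
Planner sets g_i = Σα_j = 3 for every i, so G^SO = 2·3 = 6.
W^SO = (Σα)·G^SO − ½·2·(Σα)² = (2/2)·3² = 9.
Deadweight loss = W^SO − W^NE = 2.5.

2.5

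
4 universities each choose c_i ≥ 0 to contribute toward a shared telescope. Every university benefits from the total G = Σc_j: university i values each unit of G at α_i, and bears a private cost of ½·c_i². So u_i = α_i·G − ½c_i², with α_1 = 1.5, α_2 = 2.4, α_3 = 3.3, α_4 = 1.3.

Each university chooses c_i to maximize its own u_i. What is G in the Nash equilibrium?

University i's FOC: ∂u_i/∂c_i = α_i − c_i = 0, so c_i* = α_i.
NE contributions = (1.5, 2.4, 3.3, 1.3); G = 8.5.

8.5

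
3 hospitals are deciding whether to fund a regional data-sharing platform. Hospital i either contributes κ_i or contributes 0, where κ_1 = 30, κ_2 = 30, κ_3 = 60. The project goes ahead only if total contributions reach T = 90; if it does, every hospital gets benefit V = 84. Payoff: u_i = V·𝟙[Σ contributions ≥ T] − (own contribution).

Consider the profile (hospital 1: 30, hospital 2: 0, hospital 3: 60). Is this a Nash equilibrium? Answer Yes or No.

Total = 90 ≥ 90: provided.
Hospital 1 (pledges 30, payoff 54): dropping to 0 → total 60, payoff 0. No gain.
Hospital 2 (pledges 0, payoff 84): pledging 30 → total 120, payoff 54. No gain.
Hospital 3 (pledges 60, payoff 24): dropping to 0 → total 30, payoff 0. No gain.

Yes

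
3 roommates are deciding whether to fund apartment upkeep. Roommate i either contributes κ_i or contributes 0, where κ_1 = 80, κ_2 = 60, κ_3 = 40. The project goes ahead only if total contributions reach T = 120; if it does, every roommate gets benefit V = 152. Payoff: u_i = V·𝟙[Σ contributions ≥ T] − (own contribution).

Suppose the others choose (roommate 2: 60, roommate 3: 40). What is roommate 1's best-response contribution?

Others' total = 100. Contributing 80 brings total to 180 ≥ 120: gain V − κ_1 = 72.
Best response: 80.

80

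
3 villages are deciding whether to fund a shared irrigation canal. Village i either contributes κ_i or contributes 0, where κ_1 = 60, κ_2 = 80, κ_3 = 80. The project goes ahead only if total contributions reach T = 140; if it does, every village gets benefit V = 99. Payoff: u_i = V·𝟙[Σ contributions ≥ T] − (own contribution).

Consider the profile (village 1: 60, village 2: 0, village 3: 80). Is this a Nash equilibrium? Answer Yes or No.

Yes

Total = 140 ≥ 140: provided.
Village 1 (pledges 60, payoff 39): dropping to 0 → total 80, payoff 0. No gain.
Village 2 (pledges 0, payoff 99): pledging 80 → total 220, payoff 19. No gain.
Village 3 (pledges 80, payoff 19): dropping to 0 → total 60, payoff 0. No gain.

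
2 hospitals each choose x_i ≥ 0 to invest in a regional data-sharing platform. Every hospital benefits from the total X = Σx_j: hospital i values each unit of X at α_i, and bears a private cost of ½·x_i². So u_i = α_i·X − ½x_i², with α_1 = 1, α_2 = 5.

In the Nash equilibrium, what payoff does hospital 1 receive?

Hospital i's FOC: ∂u_i/∂x_i = α_i − x_i = 0, so x_i* = α_i.
NE contributions = (1, 5); X = 6.
u_1 = α_1·X − ½·(x_1)² = 1·6 − ½·1² = 5.5.

5.5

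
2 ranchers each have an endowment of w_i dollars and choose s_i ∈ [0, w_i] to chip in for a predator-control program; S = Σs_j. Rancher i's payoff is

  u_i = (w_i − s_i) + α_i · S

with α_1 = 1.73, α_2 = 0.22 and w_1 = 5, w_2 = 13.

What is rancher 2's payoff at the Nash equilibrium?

∂u_i/∂s_i = α_i − 1, so rancher i contributes w_i if α_i > 1, else 0.
α_i > 1 for i ∈ {1}; NE contributions (5, 0), S = 5.
u_2 = (13 − 0) + 0.22·5 = 14.1.

14.1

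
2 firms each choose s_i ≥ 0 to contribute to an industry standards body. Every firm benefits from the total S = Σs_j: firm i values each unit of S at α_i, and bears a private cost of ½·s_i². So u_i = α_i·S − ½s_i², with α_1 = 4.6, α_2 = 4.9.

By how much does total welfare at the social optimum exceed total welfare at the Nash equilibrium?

Firm i's FOC: ∂u_i/∂s_i = α_i − s_i = 0, so s_i* = α_i.
NE contributions = (4.6, 4.9); S = 9.5.
W^NE = (Σα)·S − ½Σα_i² = 9.5² − ½·45.17 = 67.665.
Planner sets s_i = Σα_j = 9.5 for every i, so S^SO = 2·9.5 = 19.
W^SO = (Σα)·S^SO − ½·2·(Σα)² = (2/2)·9.5² = 90.25.
Deadweight loss = W^SO − W^NE = 22.585.

22.585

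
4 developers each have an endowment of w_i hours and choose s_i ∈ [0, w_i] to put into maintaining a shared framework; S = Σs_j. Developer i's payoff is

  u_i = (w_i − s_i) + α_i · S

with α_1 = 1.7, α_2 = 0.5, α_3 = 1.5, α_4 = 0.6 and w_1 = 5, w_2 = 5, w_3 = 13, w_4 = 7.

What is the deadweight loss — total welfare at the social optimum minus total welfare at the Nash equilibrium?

39.6

∂u_i/∂s_i = α_i − 1, so developer i contributes w_i if α_i > 1, else 0.
α_i > 1 for i ∈ {1, 3}; NE contributions (5, 0, 13, 0), S = 18.
W^NE = Σw_i − S^NE + (Σα_i)·S^NE = 30 + 3.3·18 = 89.4.
Planner: ∂(Σu_j)/∂s_i = Σα_j − 1 = 3.3 > 0, so everyone contributes w_i; S^SO = 30, W^SO = 30 + 3.3·30 = 129.
Deadweight loss = 39.6.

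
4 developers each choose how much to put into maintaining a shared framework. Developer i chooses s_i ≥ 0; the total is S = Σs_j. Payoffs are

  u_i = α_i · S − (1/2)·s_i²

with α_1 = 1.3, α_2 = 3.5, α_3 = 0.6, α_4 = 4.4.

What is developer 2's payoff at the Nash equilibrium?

28.175

Developer i's FOC: ∂u_i/∂s_i = α_i − s_i = 0, so s_i* = α_i.
NE contributions = (1.3, 3.5, 0.6, 4.4); S = 9.8.
u_2 = α_2·S − ½·(s_2)² = 3.5·9.8 − ½·3.5² = 28.175.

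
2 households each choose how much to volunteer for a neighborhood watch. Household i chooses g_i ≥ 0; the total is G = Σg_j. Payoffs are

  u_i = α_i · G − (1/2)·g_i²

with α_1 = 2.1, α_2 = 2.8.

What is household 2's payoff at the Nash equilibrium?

Household i's FOC: ∂u_i/∂g_i = α_i − g_i = 0, so g_i* = α_i.
NE contributions = (2.1, 2.8); G = 4.9.
u_2 = α_2·G − ½·(g_2)² = 2.8·4.9 − ½·2.8² = 9.8.

9.8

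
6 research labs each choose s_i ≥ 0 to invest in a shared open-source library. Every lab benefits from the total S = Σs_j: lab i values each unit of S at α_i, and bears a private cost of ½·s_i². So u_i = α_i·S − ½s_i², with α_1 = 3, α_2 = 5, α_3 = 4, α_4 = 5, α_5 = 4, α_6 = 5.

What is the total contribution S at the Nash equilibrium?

26

Lab i's FOC: ∂u_i/∂s_i = α_i − s_i = 0, so s_i* = α_i.
NE contributions = (3, 5, 4, 5, 4, 5); S = 26.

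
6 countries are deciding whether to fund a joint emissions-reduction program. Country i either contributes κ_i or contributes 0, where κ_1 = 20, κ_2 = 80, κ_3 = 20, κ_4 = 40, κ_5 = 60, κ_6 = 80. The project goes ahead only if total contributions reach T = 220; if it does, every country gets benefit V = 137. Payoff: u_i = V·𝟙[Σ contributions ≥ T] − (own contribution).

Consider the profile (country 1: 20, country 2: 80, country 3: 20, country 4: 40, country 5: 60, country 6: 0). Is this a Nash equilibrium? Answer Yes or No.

Yes

Total = 220 ≥ 220: provided.
Country 1 (pledges 20, payoff 117): dropping to 0 → total 200, payoff 0. No gain.
Country 2 (pledges 80, payoff 57): dropping to 0 → total 140, payoff 0. No gain.
Country 3 (pledges 20, payoff 117): dropping to 0 → total 200, payoff 0. No gain.
Country 4 (pledges 40, payoff 97): dropping to 0 → total 180, payoff 0. No gain.
Country 5 (pledges 60, payoff 77): dropping to 0 → total 160, payoff 0. No gain.
Country 6 (pledges 0, payoff 137): pledging 80 → total 300, payoff 57. No gain.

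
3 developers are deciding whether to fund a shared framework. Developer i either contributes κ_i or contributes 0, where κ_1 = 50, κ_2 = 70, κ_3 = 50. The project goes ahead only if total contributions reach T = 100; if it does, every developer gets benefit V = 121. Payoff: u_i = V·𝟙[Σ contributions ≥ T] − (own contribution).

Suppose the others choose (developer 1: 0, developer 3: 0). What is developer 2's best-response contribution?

0

Others' total = 0. Even contributing 70 gives 70 < 100: no benefit either way.
Best response: 0.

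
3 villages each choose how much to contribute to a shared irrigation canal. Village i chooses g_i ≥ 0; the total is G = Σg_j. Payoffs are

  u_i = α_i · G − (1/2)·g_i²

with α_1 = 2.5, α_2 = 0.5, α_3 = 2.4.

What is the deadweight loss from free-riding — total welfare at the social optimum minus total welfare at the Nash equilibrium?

20.71

Village i's FOC: ∂u_i/∂g_i = α_i − g_i = 0, so g_i* = α_i.
NE contributions = (2.5, 0.5, 2.4); G = 5.4.
W^NE = (Σα)·G − ½Σα_i² = 5.4² − ½·12.26 = 23.03.
Planner sets g_i = Σα_j = 5.4 for every i, so G^SO = 3·5.4 = 16.2.
W^SO = (Σα)·G^SO − ½·3·(Σα)² = (3/2)·5.4² = 43.74.
Deadweight loss = W^SO − W^NE = 20.71.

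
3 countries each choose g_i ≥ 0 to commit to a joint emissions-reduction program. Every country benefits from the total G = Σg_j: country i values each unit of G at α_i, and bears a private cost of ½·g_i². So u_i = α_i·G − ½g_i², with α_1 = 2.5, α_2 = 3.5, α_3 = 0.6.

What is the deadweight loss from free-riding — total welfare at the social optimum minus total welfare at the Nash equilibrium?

31.21

Country i's FOC: ∂u_i/∂g_i = α_i − g_i = 0, so g_i* = α_i.
NE contributions = (2.5, 3.5, 0.6); G = 6.6.
W^NE = (Σα)·G − ½Σα_i² = 6.6² − ½·18.86 = 34.13.
Planner sets g_i = Σα_j = 6.6 for every i, so G^SO = 3·6.6 = 19.8.
W^SO = (Σα)·G^SO − ½·3·(Σα)² = (3/2)·6.6² = 65.34.
Deadweight loss = W^SO − W^NE = 31.21.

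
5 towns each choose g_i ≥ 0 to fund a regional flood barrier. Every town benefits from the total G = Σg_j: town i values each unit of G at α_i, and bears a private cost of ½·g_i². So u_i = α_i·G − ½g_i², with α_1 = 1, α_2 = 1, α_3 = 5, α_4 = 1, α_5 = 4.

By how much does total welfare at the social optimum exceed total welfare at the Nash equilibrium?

Town i's FOC: ∂u_i/∂g_i = α_i − g_i = 0, so g_i* = α_i.
NE contributions = (1, 1, 5, 1, 4); G = 12.
W^NE = (Σα)·G − ½Σα_i² = 12² − ½·44 = 122.
Planner sets g_i = Σα_j = 12 for every i, so G^SO = 5·12 = 60.
W^SO = (Σα)·G^SO − ½·5·(Σα)² = (5/2)·12² = 360.
Deadweight loss = W^SO − W^NE = 238.

238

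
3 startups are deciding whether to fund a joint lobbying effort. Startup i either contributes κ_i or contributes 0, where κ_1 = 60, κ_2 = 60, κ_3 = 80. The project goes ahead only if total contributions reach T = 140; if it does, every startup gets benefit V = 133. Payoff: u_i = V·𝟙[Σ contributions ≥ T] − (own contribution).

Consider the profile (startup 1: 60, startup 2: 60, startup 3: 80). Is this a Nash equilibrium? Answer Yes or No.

Total = 200 ≥ 140: provided.
Startup 1 (pledges 60, payoff 73): dropping to 0 → total 140, payoff 133. Profitable deviation.

No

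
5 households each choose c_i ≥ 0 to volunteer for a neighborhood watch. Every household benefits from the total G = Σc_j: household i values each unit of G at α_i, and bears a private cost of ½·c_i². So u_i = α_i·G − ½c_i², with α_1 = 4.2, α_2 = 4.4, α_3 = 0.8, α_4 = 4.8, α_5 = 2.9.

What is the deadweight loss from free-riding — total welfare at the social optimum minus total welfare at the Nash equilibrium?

Household i's FOC: ∂u_i/∂c_i = α_i − c_i = 0, so c_i* = α_i.
NE contributions = (4.2, 4.4, 0.8, 4.8, 2.9); G = 17.1.
W^NE = (Σα)·G − ½Σα_i² = 17.1² − ½·69.09 = 257.865.
Planner sets c_i = Σα_j = 17.1 for every i, so G^SO = 5·17.1 = 85.5.
W^SO = (Σα)·G^SO − ½·5·(Σα)² = (5/2)·17.1² = 731.025.
Deadweight loss = W^SO − W^NE = 473.16.

473.16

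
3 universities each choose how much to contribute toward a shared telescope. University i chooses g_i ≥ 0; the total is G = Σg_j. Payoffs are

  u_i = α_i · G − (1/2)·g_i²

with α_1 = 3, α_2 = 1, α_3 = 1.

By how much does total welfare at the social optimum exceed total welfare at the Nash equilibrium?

18

University i's FOC: ∂u_i/∂g_i = α_i − g_i = 0, so g_i* = α_i.
NE contributions = (3, 1, 1); G = 5.
W^NE = (Σα)·G − ½Σα_i² = 5² − ½·11 = 19.5.
Planner sets g_i = Σα_j = 5 for every i, so G^SO = 3·5 = 15.
W^SO = (Σα)·G^SO − ½·3·(Σα)² = (3/2)·5² = 37.5.
Deadweight loss = W^SO − W^NE = 18.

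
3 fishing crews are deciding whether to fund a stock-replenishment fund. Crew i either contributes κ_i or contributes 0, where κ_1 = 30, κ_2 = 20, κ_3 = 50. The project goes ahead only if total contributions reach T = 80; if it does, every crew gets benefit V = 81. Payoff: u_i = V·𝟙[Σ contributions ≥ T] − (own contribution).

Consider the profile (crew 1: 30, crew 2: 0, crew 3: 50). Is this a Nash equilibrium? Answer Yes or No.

Yes

Total = 80 ≥ 80: provided.
Crew 1 (pledges 30, payoff 51): dropping to 0 → total 50, payoff 0. No gain.
Crew 2 (pledges 0, payoff 81): pledging 20 → total 100, payoff 61. No gain.
Crew 3 (pledges 50, payoff 31): dropping to 0 → total 30, payoff 0. No gain.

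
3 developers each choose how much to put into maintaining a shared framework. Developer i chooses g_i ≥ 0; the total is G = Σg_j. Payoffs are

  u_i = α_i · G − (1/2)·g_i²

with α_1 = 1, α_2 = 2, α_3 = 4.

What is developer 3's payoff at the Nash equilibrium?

Developer i's FOC: ∂u_i/∂g_i = α_i − g_i = 0, so g_i* = α_i.
NE contributions = (1, 2, 4); G = 7.
u_3 = α_3·G − ½·(g_3)² = 4·7 − ½·4² = 20.

20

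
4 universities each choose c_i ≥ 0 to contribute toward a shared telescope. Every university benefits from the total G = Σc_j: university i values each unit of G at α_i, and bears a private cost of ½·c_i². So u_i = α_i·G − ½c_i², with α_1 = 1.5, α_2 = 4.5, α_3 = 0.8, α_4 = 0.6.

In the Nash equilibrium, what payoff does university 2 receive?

University i's FOC: ∂u_i/∂c_i = α_i − c_i = 0, so c_i* = α_i.
NE contributions = (1.5, 4.5, 0.8, 0.6); G = 7.4.
u_2 = α_2·G − ½·(c_2)² = 4.5·7.4 − ½·4.5² = 23.175.

23.175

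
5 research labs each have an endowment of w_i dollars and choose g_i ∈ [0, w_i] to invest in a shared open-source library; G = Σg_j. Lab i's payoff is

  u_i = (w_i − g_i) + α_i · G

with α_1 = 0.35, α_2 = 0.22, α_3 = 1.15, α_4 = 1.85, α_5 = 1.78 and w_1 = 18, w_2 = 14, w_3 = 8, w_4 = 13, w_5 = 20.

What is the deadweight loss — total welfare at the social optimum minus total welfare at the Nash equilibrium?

139.2

∂u_i/∂g_i = α_i − 1, so lab i contributes w_i if α_i > 1, else 0.
α_i > 1 for i ∈ {3, 4, 5}; NE contributions (0, 0, 8, 13, 20), G = 41.
W^NE = Σw_i − G^NE + (Σα_i)·G^NE = 73 + 4.35·41 = 251.35.
Planner: ∂(Σu_j)/∂g_i = Σα_j − 1 = 4.35 > 0, so everyone contributes w_i; G^SO = 73, W^SO = 73 + 4.35·73 = 390.55.
Deadweight loss = 139.2.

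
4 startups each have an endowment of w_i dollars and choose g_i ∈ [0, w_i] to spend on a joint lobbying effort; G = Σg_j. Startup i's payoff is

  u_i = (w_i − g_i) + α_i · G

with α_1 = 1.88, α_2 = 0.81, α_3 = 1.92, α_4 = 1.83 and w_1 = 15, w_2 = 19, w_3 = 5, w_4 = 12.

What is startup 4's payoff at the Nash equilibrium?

58.56

∂u_i/∂g_i = α_i − 1, so startup i contributes w_i if α_i > 1, else 0.
α_i > 1 for i ∈ {1, 3, 4}; NE contributions (15, 0, 5, 12), G = 32.
u_4 = (12 − 12) + 1.83·32 = 58.56.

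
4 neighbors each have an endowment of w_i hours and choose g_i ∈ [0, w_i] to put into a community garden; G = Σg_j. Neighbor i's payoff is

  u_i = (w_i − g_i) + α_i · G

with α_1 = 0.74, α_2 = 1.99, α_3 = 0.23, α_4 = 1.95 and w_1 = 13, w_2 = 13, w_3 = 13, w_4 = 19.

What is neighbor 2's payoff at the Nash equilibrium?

∂u_i/∂g_i = α_i − 1, so neighbor i contributes w_i if α_i > 1, else 0.
α_i > 1 for i ∈ {2, 4}; NE contributions (0, 13, 0, 19), G = 32.
u_2 = (13 − 13) + 1.99·32 = 63.68.

63.68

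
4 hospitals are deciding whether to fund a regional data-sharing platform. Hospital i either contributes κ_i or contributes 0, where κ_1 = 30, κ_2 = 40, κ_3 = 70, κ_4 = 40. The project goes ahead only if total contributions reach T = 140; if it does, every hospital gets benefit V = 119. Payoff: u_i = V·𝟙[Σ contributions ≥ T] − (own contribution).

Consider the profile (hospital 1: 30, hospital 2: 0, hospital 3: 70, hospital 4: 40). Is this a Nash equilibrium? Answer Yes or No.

Total = 140 ≥ 140: provided.
Hospital 1 (pledges 30, payoff 89): dropping to 0 → total 110, payoff 0. No gain.
Hospital 2 (pledges 0, payoff 119): pledging 40 → total 180, payoff 79. No gain.
Hospital 3 (pledges 70, payoff 49): dropping to 0 → total 70, payoff 0. No gain.
Hospital 4 (pledges 40, payoff 79): dropping to 0 → total 100, payoff 0. No gain.

Yes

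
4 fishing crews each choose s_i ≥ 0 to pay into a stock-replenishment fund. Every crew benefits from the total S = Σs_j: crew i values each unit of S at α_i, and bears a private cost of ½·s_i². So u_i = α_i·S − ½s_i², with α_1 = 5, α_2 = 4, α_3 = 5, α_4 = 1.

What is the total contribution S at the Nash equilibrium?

15

Crew i's FOC: ∂u_i/∂s_i = α_i − s_i = 0, so s_i* = α_i.
NE contributions = (5, 4, 5, 1); S = 15.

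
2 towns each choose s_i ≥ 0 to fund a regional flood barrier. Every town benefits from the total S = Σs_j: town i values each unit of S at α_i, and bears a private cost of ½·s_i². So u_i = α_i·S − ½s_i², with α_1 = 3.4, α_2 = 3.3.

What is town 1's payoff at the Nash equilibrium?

17

Town i's FOC: ∂u_i/∂s_i = α_i − s_i = 0, so s_i* = α_i.
NE contributions = (3.4, 3.3); S = 6.7.
u_1 = α_1·S − ½·(s_1)² = 3.4·6.7 − ½·3.4² = 17.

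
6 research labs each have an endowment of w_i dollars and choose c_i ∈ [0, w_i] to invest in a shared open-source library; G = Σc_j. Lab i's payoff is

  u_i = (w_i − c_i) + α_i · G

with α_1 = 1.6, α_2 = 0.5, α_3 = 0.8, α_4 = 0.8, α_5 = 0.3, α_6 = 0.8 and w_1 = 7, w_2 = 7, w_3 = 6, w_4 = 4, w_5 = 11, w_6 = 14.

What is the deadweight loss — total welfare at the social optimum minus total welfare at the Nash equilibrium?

∂u_i/∂c_i = α_i − 1, so lab i contributes w_i if α_i > 1, else 0.
α_i > 1 for i ∈ {1}; NE contributions (7, 0, 0, 0, 0, 0), G = 7.
W^NE = Σw_i − G^NE + (Σα_i)·G^NE = 49 + 3.8·7 = 75.6.
Planner: ∂(Σu_j)/∂c_i = Σα_j − 1 = 3.8 > 0, so everyone contributes w_i; G^SO = 49, W^SO = 49 + 3.8·49 = 235.2.
Deadweight loss = 159.6.

159.6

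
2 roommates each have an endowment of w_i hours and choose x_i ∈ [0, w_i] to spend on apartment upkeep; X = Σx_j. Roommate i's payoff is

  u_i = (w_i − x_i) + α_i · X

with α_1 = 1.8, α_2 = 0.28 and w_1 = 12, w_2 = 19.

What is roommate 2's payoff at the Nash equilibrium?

22.36

∂u_i/∂x_i = α_i − 1, so roommate i contributes w_i if α_i > 1, else 0.
α_i > 1 for i ∈ {1}; NE contributions (12, 0), X = 12.
u_2 = (19 − 0) + 0.28·12 = 22.36.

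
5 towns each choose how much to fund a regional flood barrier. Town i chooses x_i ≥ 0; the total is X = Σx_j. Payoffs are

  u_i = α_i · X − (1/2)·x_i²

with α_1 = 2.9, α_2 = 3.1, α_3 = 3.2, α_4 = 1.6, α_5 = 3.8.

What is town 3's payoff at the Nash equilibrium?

Town i's FOC: ∂u_i/∂x_i = α_i − x_i = 0, so x_i* = α_i.
NE contributions = (2.9, 3.1, 3.2, 1.6, 3.8); X = 14.6.
u_3 = α_3·X − ½·(x_3)² = 3.2·14.6 − ½·3.2² = 41.6.

41.6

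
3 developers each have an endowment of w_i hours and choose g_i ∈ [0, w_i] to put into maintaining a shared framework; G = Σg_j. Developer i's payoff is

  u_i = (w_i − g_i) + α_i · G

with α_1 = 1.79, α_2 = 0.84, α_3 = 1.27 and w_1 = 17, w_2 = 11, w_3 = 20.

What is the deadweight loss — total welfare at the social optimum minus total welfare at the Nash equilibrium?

∂u_i/∂g_i = α_i − 1, so developer i contributes w_i if α_i > 1, else 0.
α_i > 1 for i ∈ {1, 3}; NE contributions (17, 0, 20), G = 37.
W^NE = Σw_i − G^NE + (Σα_i)·G^NE = 48 + 2.9·37 = 155.3.
Planner: ∂(Σu_j)/∂g_i = Σα_j − 1 = 2.9 > 0, so everyone contributes w_i; G^SO = 48, W^SO = 48 + 2.9·48 = 187.2.
Deadweight loss = 31.9.

31.9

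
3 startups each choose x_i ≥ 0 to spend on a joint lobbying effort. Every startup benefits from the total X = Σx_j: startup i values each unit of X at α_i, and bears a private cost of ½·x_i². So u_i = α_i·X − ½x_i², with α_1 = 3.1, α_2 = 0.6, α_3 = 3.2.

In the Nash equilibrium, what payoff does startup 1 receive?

Startup i's FOC: ∂u_i/∂x_i = α_i − x_i = 0, so x_i* = α_i.
NE contributions = (3.1, 0.6, 3.2); X = 6.9.
u_1 = α_1·X − ½·(x_1)² = 3.1·6.9 − ½·3.1² = 16.585.

16.585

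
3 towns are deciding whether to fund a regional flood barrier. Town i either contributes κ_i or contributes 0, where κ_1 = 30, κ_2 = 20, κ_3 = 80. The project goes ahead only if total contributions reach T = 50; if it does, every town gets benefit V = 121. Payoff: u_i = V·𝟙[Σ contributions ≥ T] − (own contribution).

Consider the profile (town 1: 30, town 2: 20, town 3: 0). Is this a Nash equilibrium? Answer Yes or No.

Yes

Total = 50 ≥ 50: provided.
Town 1 (pledges 30, payoff 91): dropping to 0 → total 20, payoff 0. No gain.
Town 2 (pledges 20, payoff 101): dropping to 0 → total 30, payoff 0. No gain.
Town 3 (pledges 0, payoff 121): pledging 80 → total 130, payoff 41. No gain.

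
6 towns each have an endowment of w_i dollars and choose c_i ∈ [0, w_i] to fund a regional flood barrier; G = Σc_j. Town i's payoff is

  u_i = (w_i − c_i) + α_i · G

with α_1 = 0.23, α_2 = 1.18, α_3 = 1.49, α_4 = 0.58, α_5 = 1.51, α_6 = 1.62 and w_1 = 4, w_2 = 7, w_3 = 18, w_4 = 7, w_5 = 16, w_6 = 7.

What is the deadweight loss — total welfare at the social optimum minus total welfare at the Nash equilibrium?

61.71

∂u_i/∂c_i = α_i − 1, so town i contributes w_i if α_i > 1, else 0.
α_i > 1 for i ∈ {2, 3, 5, 6}; NE contributions (0, 7, 18, 0, 16, 7), G = 48.
W^NE = Σw_i − G^NE + (Σα_i)·G^NE = 59 + 5.61·48 = 328.28.
Planner: ∂(Σu_j)/∂c_i = Σα_j − 1 = 5.61 > 0, so everyone contributes w_i; G^SO = 59, W^SO = 59 + 5.61·59 = 389.99.
Deadweight loss = 61.71.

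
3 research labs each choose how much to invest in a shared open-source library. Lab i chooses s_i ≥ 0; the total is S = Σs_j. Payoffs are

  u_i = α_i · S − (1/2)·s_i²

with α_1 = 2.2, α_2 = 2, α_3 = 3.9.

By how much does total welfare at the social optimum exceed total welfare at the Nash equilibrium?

Lab i's FOC: ∂u_i/∂s_i = α_i − s_i = 0, so s_i* = α_i.
NE contributions = (2.2, 2, 3.9); S = 8.1.
W^NE = (Σα)·S − ½Σα_i² = 8.1² − ½·24.05 = 53.585.
Planner sets s_i = Σα_j = 8.1 for every i, so S^SO = 3·8.1 = 24.3.
W^SO = (Σα)·S^SO − ½·3·(Σα)² = (3/2)·8.1² = 98.415.
Deadweight loss = W^SO − W^NE = 44.83.

44.83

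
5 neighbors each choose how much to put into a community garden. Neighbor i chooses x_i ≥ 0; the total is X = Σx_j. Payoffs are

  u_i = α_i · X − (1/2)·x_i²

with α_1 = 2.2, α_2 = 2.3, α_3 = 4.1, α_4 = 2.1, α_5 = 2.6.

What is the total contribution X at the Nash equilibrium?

13.3

Neighbor i's FOC: ∂u_i/∂x_i = α_i − x_i = 0, so x_i* = α_i.
NE contributions = (2.2, 2.3, 4.1, 2.1, 2.6); X = 13.3.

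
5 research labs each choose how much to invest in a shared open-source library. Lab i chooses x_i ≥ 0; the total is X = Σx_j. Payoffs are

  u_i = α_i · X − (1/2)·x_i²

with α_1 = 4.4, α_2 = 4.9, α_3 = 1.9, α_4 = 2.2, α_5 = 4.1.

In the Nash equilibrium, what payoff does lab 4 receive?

36.08

Lab i's FOC: ∂u_i/∂x_i = α_i − x_i = 0, so x_i* = α_i.
NE contributions = (4.4, 4.9, 1.9, 2.2, 4.1); X = 17.5.
u_4 = α_4·X − ½·(x_4)² = 2.2·17.5 − ½·2.2² = 36.08.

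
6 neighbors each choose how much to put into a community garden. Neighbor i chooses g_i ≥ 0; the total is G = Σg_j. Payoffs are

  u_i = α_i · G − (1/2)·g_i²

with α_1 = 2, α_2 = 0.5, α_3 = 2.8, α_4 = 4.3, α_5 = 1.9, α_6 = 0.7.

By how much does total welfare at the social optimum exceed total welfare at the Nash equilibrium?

Neighbor i's FOC: ∂u_i/∂g_i = α_i − g_i = 0, so g_i* = α_i.
NE contributions = (2, 0.5, 2.8, 4.3, 1.9, 0.7); G = 12.2.
W^NE = (Σα)·G − ½Σα_i² = 12.2² − ½·34.68 = 131.5.
Planner sets g_i = Σα_j = 12.2 for every i, so G^SO = 6·12.2 = 73.2.
W^SO = (Σα)·G^SO − ½·6·(Σα)² = (6/2)·12.2² = 446.52.
Deadweight loss = W^SO − W^NE = 315.02.

315.02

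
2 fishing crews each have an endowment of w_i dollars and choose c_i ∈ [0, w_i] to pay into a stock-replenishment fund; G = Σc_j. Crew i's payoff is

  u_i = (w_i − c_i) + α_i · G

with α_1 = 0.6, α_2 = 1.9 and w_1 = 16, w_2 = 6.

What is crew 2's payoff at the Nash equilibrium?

∂u_i/∂c_i = α_i − 1, so crew i contributes w_i if α_i > 1, else 0.
α_i > 1 for i ∈ {2}; NE contributions (0, 6), G = 6.
u_2 = (6 − 6) + 1.9·6 = 11.4.

11.4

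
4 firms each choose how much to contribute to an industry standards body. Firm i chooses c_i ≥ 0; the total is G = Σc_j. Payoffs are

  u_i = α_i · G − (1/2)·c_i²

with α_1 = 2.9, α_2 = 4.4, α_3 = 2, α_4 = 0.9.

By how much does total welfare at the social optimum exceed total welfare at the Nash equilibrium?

Firm i's FOC: ∂u_i/∂c_i = α_i − c_i = 0, so c_i* = α_i.
NE contributions = (2.9, 4.4, 2, 0.9); G = 10.2.
W^NE = (Σα)·G − ½Σα_i² = 10.2² − ½·32.58 = 87.75.
Planner sets c_i = Σα_j = 10.2 for every i, so G^SO = 4·10.2 = 40.8.
W^SO = (Σα)·G^SO − ½·4·(Σα)² = (4/2)·10.2² = 208.08.
Deadweight loss = W^SO − W^NE = 120.33.

120.33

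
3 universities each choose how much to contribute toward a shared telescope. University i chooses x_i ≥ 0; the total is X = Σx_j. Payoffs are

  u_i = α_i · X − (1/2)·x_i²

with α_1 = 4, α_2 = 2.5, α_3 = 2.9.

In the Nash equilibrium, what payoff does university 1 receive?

University i's FOC: ∂u_i/∂x_i = α_i − x_i = 0, so x_i* = α_i.
NE contributions = (4, 2.5, 2.9); X = 9.4.
u_1 = α_1·X − ½·(x_1)² = 4·9.4 − ½·4² = 29.6.

29.6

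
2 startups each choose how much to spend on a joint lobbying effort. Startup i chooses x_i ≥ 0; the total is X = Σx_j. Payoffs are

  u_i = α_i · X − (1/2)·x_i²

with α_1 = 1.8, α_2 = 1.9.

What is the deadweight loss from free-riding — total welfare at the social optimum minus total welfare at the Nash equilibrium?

Startup i's FOC: ∂u_i/∂x_i = α_i − x_i = 0, so x_i* = α_i.
NE contributions = (1.8, 1.9); X = 3.7.
W^NE = (Σα)·X − ½Σα_i² = 3.7² − ½·6.85 = 10.265.
Planner sets x_i = Σα_j = 3.7 for every i, so X^SO = 2·3.7 = 7.4.
W^SO = (Σα)·X^SO − ½·2·(Σα)² = (2/2)·3.7² = 13.69.
Deadweight loss = W^SO − W^NE = 3.425.

3.425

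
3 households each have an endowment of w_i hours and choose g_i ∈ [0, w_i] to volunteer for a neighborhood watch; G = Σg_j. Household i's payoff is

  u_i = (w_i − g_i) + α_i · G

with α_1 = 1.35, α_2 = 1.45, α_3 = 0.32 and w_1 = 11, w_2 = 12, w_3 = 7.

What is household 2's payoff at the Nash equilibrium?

33.35

∂u_i/∂g_i = α_i − 1, so household i contributes w_i if α_i > 1, else 0.
α_i > 1 for i ∈ {1, 2}; NE contributions (11, 12, 0), G = 23.
u_2 = (12 − 12) + 1.45·23 = 33.35.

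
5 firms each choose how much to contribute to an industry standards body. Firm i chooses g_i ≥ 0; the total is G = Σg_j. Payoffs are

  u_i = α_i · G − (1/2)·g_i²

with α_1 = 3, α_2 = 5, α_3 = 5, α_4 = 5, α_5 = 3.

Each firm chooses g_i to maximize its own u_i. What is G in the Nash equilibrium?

Firm i's FOC: ∂u_i/∂g_i = α_i − g_i = 0, so g_i* = α_i.
NE contributions = (3, 5, 5, 5, 3); G = 21.

21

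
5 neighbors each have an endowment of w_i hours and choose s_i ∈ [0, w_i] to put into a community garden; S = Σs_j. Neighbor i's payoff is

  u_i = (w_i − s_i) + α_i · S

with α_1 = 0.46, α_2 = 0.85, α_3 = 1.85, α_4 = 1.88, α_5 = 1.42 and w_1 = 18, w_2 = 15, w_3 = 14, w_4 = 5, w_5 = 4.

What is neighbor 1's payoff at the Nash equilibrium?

28.58

∂u_i/∂s_i = α_i − 1, so neighbor i contributes w_i if α_i > 1, else 0.
α_i > 1 for i ∈ {3, 4, 5}; NE contributions (0, 0, 14, 5, 4), S = 23.
u_1 = (18 − 0) + 0.46·23 = 28.58.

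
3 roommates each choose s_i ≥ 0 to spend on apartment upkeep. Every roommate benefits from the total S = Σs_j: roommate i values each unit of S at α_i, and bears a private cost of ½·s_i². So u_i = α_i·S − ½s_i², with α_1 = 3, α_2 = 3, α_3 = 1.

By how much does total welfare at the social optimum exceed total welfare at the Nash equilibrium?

34

Roommate i's FOC: ∂u_i/∂s_i = α_i − s_i = 0, so s_i* = α_i.
NE contributions = (3, 3, 1); S = 7.
W^NE = (Σα)·S − ½Σα_i² = 7² − ½·19 = 39.5.
Planner sets s_i = Σα_j = 7 for every i, so S^SO = 3·7 = 21.
W^SO = (Σα)·S^SO − ½·3·(Σα)² = (3/2)·7² = 73.5.
Deadweight loss = W^SO − W^NE = 34.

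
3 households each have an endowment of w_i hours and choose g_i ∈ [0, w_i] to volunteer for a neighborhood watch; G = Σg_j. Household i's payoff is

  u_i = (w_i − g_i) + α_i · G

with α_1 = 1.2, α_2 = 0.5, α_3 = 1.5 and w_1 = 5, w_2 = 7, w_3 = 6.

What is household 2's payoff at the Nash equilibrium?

12.5

∂u_i/∂g_i = α_i − 1, so household i contributes w_i if α_i > 1, else 0.
α_i > 1 for i ∈ {1, 3}; NE contributions (5, 0, 6), G = 11.
u_2 = (7 − 0) + 0.5·11 = 12.5.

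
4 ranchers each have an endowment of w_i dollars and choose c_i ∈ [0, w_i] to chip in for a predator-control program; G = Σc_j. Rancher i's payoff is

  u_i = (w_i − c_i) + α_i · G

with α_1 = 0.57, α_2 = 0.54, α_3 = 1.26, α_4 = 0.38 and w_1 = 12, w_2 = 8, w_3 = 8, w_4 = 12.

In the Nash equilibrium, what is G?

8

∂u_i/∂c_i = α_i − 1, so rancher i contributes w_i if α_i > 1, else 0.
α_i > 1 for i ∈ {3}; NE contributions (0, 0, 8, 0), G = 8.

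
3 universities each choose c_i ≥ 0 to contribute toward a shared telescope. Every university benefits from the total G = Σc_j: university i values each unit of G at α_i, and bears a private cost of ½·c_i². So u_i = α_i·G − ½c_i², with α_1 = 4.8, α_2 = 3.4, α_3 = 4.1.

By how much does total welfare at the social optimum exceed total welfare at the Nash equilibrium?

University i's FOC: ∂u_i/∂c_i = α_i − c_i = 0, so c_i* = α_i.
NE contributions = (4.8, 3.4, 4.1); G = 12.3.
W^NE = (Σα)·G − ½Σα_i² = 12.3² − ½·51.41 = 125.585.
Planner sets c_i = Σα_j = 12.3 for every i, so G^SO = 3·12.3 = 36.9.
W^SO = (Σα)·G^SO − ½·3·(Σα)² = (3/2)·12.3² = 226.935.
Deadweight loss = W^SO − W^NE = 101.35.

101.35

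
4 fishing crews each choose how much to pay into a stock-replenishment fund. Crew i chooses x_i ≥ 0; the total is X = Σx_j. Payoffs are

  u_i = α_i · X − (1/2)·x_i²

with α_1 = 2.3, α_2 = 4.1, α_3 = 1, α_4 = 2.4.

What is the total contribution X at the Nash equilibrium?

9.8

Crew i's FOC: ∂u_i/∂x_i = α_i − x_i = 0, so x_i* = α_i.
NE contributions = (2.3, 4.1, 1, 2.4); X = 9.8.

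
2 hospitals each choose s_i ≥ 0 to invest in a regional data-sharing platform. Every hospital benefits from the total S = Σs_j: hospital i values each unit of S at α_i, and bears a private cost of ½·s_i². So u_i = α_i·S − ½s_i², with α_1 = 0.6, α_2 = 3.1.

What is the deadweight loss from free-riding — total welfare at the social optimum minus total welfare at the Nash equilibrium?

Hospital i's FOC: ∂u_i/∂s_i = α_i − s_i = 0, so s_i* = α_i.
NE contributions = (0.6, 3.1); S = 3.7.
W^NE = (Σα)·S − ½Σα_i² = 3.7² − ½·9.97 = 8.705.
Planner sets s_i = Σα_j = 3.7 for every i, so S^SO = 2·3.7 = 7.4.
W^SO = (Σα)·S^SO − ½·2·(Σα)² = (2/2)·3.7² = 13.69.
Deadweight loss = W^SO − W^NE = 4.985.

4.985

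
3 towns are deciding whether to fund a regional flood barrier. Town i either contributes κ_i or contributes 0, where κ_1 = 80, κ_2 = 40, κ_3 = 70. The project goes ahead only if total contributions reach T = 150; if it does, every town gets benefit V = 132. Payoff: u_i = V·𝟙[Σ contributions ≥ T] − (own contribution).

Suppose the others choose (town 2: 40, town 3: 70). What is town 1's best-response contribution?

80

Others' total = 110. Contributing 80 brings total to 190 ≥ 150: gain V − κ_1 = 52.
Best response: 80.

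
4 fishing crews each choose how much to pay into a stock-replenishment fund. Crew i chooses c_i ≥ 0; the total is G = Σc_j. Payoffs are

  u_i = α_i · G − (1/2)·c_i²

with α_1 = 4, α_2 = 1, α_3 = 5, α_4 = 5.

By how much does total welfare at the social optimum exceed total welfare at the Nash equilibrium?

258.5

Crew i's FOC: ∂u_i/∂c_i = α_i − c_i = 0, so c_i* = α_i.
NE contributions = (4, 1, 5, 5); G = 15.
W^NE = (Σα)·G − ½Σα_i² = 15² − ½·67 = 191.5.
Planner sets c_i = Σα_j = 15 for every i, so G^SO = 4·15 = 60.
W^SO = (Σα)·G^SO − ½·4·(Σα)² = (4/2)·15² = 450.
Deadweight loss = W^SO − W^NE = 258.5.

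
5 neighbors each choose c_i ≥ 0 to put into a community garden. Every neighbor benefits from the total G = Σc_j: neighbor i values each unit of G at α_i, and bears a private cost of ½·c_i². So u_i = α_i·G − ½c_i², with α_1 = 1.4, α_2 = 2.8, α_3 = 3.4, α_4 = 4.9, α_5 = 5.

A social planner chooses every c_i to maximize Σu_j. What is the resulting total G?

Planner FOC: ∂(Σu_j)/∂c_i = (Σα_j) − c_i = 0, so c_i^SO = Σα_j = 17.5 for every i; G^SO = 87.5.

87.5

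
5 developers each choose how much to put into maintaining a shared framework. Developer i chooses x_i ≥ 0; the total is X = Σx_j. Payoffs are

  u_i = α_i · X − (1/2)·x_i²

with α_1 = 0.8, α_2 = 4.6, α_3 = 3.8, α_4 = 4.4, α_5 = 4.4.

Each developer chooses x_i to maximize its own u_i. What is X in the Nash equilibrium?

Developer i's FOC: ∂u_i/∂x_i = α_i − x_i = 0, so x_i* = α_i.
NE contributions = (0.8, 4.6, 3.8, 4.4, 4.4); X = 18.

18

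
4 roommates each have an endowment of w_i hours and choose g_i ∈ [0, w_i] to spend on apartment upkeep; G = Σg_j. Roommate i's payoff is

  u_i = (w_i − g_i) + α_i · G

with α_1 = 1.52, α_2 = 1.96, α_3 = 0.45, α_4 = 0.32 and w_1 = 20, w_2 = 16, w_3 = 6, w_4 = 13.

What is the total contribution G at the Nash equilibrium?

∂u_i/∂g_i = α_i − 1, so roommate i contributes w_i if α_i > 1, else 0.
α_i > 1 for i ∈ {1, 2}; NE contributions (20, 16, 0, 0), G = 36.

36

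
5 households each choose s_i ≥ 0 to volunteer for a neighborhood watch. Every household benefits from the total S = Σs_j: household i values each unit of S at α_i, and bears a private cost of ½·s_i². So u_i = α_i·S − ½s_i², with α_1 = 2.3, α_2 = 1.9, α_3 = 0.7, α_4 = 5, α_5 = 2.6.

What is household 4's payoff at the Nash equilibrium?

Household i's FOC: ∂u_i/∂s_i = α_i − s_i = 0, so s_i* = α_i.
NE contributions = (2.3, 1.9, 0.7, 5, 2.6); S = 12.5.
u_4 = α_4·S − ½·(s_4)² = 5·12.5 − ½·5² = 50.

50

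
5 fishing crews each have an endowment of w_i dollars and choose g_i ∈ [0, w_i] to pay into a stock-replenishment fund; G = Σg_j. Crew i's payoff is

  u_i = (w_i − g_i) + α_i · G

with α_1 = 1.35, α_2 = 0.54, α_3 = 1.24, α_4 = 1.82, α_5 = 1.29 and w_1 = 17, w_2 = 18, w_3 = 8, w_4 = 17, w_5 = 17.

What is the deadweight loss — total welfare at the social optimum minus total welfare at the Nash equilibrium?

94.32

∂u_i/∂g_i = α_i − 1, so crew i contributes w_i if α_i > 1, else 0.
α_i > 1 for i ∈ {1, 3, 4, 5}; NE contributions (17, 0, 8, 17, 17), G = 59.
W^NE = Σw_i − G^NE + (Σα_i)·G^NE = 77 + 5.24·59 = 386.16.
Planner: ∂(Σu_j)/∂g_i = Σα_j − 1 = 5.24 > 0, so everyone contributes w_i; G^SO = 77, W^SO = 77 + 5.24·77 = 480.48.
Deadweight loss = 94.32.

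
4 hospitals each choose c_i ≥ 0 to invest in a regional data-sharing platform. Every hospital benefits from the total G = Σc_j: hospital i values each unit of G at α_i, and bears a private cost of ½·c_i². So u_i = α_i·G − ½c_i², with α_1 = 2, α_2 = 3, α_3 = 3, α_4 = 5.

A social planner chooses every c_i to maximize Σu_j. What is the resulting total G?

Planner FOC: ∂(Σu_j)/∂c_i = (Σα_j) − c_i = 0, so c_i^SO = Σα_j = 13 for every i; G^SO = 52.

52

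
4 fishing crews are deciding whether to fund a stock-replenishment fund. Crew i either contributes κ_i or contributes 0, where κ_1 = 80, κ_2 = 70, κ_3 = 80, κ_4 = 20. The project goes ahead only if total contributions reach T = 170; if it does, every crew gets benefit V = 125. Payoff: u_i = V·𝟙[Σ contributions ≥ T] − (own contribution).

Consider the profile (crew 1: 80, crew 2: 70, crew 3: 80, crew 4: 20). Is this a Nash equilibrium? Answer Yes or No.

No

Total = 250 ≥ 170: provided.
Crew 1 (pledges 80, payoff 45): dropping to 0 → total 170, payoff 125. Profitable deviation.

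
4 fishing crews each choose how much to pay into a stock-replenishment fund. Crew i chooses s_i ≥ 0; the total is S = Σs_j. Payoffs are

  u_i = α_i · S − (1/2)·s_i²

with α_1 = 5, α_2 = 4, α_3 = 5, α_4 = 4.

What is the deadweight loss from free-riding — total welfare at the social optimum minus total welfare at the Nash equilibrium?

365

Crew i's FOC: ∂u_i/∂s_i = α_i − s_i = 0, so s_i* = α_i.
NE contributions = (5, 4, 5, 4); S = 18.
W^NE = (Σα)·S − ½Σα_i² = 18² − ½·82 = 283.
Planner sets s_i = Σα_j = 18 for every i, so S^SO = 4·18 = 72.
W^SO = (Σα)·S^SO − ½·4·(Σα)² = (4/2)·18² = 648.
Deadweight loss = W^SO − W^NE = 365.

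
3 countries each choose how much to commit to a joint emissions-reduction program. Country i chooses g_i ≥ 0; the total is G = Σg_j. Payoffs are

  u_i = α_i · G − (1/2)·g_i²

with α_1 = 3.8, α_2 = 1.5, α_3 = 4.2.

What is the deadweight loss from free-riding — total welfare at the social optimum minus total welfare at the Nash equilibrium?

62.29

Country i's FOC: ∂u_i/∂g_i = α_i − g_i = 0, so g_i* = α_i.
NE contributions = (3.8, 1.5, 4.2); G = 9.5.
W^NE = (Σα)·G − ½Σα_i² = 9.5² − ½·34.33 = 73.085.
Planner sets g_i = Σα_j = 9.5 for every i, so G^SO = 3·9.5 = 28.5.
W^SO = (Σα)·G^SO − ½·3·(Σα)² = (3/2)·9.5² = 135.375.
Deadweight loss = W^SO − W^NE = 62.29.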